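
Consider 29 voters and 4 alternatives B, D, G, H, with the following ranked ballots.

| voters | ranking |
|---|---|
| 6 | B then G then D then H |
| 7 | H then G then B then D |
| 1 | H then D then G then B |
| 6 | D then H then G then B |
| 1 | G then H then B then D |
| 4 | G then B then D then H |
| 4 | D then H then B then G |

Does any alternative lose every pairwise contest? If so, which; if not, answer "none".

none

Pairwise majorities:
B vs D: 18 to 11, B.
B vs G: B is ranked higher on 6+4 = 10 ballots, G on 19. G wins 19–10.
B–H: H 19–10.
D–G: G 18–11.
D vs H: D wins 20–9.
G vs H: G preferred on 6+1+4 = 11 ballots; H wins 18–11.
No alternative is winless: B beats D; D beats H; G beats B; H beats B. There is no Condorcet loser.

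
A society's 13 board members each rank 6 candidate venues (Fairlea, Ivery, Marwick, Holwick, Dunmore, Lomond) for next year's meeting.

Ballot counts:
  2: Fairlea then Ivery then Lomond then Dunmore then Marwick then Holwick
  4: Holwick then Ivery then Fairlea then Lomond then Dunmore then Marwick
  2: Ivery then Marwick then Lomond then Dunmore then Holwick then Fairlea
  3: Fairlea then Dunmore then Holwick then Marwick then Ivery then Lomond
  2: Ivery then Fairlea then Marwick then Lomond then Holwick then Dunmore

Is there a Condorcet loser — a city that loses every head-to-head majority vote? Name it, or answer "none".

Head-to-head results (13 organisers):
Fairlea–Ivery: Ivery 8–5.
Fairlea vs Marwick: Fairlea preferred on 2+4+3+2 = 11 ballots; Fairlea wins 11–2.
Fairlea vs Holwick: Fairlea preferred on 2+3+2 = 7 ballots; Fairlea wins 7–6.
Fairlea vs Dunmore: 2+4+3+2 = 11 for Fairlea, 2 for Dunmore — Fairlea by 11–2.
Fairlea vs Lomond: Fairlea, 11–2.
Ivery vs Marwick: 2+4+2+2 = 10 for Ivery, 3 for Marwick — Ivery by 10–3.
Ivery–Holwick: Holwick 7–6.
Ivery vs Dunmore: Ivery preferred on 2+4+2+2 = 10 ballots; Ivery wins 10–3.
Ivery–Lomond: Ivery 13–0.
Marwick–Holwick: Holwick 7–6.
Marwick vs Dunmore: Dunmore wins 9–4.
Marwick vs Lomond: Marwick, 7–6.
Holwick vs Dunmore: Holwick preferred on 4+2 = 6 ballots; Dunmore wins 7–6.
Holwick vs Lomond: 4+3 = 7 for Holwick, 6 for Lomond — Holwick by 7–6.
Dunmore vs Lomond: 3 for Dunmore, 10 for Lomond — Lomond by 10–3.
Every city wins at least one matchup (Fairlea beats Marwick; Ivery beats Fairlea; Marwick beats Lomond; Holwick beats Ivery; Dunmore beats Marwick; Lomond beats Dunmore), so there is no Condorcet loser.

none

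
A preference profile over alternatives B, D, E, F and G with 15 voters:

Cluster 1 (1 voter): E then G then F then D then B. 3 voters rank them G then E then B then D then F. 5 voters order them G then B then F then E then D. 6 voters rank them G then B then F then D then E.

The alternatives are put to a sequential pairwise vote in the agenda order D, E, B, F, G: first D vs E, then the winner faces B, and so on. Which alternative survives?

G

Round 1: D vs E — 6–9, E advances.
Round 2: E vs B — 4–11, B advances.
Round 3: B vs F — 14–1, B advances.
Round 4: B vs G — 0–15, G advances.
The agenda winner is G.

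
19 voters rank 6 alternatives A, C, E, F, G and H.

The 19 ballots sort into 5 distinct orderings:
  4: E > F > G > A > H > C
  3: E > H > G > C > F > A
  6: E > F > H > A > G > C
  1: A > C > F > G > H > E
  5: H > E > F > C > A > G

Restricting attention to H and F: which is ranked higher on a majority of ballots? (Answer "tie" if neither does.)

F

Ballots ranking H above F: 3 + 5 = 8.
Ballots ranking F above H: 19 − 8 = 11.
F wins the head-to-head 11–8.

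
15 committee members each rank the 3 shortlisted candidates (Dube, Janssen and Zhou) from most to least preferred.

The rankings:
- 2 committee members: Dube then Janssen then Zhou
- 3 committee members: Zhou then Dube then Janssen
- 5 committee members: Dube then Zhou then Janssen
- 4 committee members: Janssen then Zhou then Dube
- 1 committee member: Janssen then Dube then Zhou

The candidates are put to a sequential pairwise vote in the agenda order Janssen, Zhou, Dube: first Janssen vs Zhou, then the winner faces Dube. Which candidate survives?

Dube

Round 1: Janssen vs Zhou — 7–8, Zhou advances.
Round 2: Zhou vs Dube — 7–8, Dube advances.
Dube survives the agenda.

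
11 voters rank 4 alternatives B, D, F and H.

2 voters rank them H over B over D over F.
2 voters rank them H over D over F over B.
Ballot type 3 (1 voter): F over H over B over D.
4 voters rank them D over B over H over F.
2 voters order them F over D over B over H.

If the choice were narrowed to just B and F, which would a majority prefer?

Ballots ranking B above F: 2 + 4 = 6.
Ballots ranking F above B: 11 − 6 = 5.
B wins the head-to-head 6–5.

B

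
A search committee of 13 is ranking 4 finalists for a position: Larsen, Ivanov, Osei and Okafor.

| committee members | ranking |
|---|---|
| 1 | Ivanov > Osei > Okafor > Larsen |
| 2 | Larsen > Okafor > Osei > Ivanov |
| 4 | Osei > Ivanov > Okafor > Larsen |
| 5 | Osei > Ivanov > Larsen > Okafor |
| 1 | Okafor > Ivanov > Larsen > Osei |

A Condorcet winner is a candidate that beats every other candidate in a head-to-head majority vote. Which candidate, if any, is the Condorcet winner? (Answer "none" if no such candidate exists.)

Pairwise majorities:
Larsen vs Ivanov: 2 to 11, Ivanov.
Larsen vs Osei: Larsen preferred on 2+1 = 3 ballots; Osei wins 10–3.
Larsen vs Okafor: 7 to 6, Larsen.
Ivanov vs Osei: Ivanov is ranked higher on 1+1 = 2 ballots, Osei on 11. Osei wins 11–2.
Ivanov vs Okafor: Ivanov preferred on 1+4+5 = 10 ballots; Ivanov wins 10–3.
Osei vs Okafor: Osei is ranked higher on 1+4+5 = 10 ballots, Okafor on 3. Osei wins 10–3.
Only Osei has no losses; Osei is the Condorcet winner.

Osei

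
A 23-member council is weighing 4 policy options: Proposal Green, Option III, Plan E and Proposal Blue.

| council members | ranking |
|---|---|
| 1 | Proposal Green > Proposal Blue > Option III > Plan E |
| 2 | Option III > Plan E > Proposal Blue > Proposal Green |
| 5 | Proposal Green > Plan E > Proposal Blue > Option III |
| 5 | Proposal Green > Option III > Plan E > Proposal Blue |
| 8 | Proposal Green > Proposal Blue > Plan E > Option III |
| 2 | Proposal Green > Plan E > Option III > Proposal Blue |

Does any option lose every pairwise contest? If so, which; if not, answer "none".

Option III

Pairwise majorities:
Proposal Green vs Option III: Proposal Green wins 21–2.
Proposal Green vs Plan E: Proposal Green, 21–2.
Proposal Green vs Proposal Blue: 1+5+5+8+2 = 21 for Proposal Green, 2 for Proposal Blue — Proposal Green by 21–2.
Option III vs Plan E: Plan E, 15–8.
Option III vs Proposal Blue: Proposal Blue wins 14–9.
Plan E vs Proposal Blue: 14 to 9, Plan E.
Option III loses to every other option — it is the Condorcet loser.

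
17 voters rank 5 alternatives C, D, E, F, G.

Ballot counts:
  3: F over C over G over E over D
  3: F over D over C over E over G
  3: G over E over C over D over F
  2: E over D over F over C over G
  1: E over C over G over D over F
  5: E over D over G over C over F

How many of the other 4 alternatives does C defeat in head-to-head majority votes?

C against each rival (17 voters):
C vs D: D, 10–7.
C vs E: C preferred on 3+3 = 6 ballots; E wins 11–6.
C vs F: C wins 9–8.
C vs G: C, 9–8.
C beats F, G; loses to D, E — 2 pairwise wins.

2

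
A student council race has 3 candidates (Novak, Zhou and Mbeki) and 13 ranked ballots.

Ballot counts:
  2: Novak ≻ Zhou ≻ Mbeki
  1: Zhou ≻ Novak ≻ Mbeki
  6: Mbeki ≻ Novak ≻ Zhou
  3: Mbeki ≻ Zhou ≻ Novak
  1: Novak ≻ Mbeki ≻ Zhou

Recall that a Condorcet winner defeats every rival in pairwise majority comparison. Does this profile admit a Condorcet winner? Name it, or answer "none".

Mbeki

Pairwise majorities:
Novak vs Zhou: 9 to 4, Novak.
Novak vs Mbeki: 2+1+1 = 4 for Novak, 9 for Mbeki — Mbeki by 9–4.
Zhou vs Mbeki: Mbeki wins 10–3.
Mbeki defeats every rival head-to-head and is the Condorcet winner.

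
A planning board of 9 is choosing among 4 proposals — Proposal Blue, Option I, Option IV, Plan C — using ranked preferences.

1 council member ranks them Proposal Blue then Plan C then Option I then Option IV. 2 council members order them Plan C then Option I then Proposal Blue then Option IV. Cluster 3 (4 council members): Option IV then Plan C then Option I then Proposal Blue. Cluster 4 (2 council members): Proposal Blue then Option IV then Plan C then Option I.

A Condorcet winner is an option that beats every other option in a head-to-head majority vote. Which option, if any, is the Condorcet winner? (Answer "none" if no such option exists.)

Pairwise majorities:
Proposal Blue–Option I: Option I 6–3.
Proposal Blue vs Option IV: Proposal Blue wins 5–4.
Proposal Blue–Plan C: Plan C 6–3.
Option I vs Option IV: Option IV, 6–3.
Option I vs Plan C: Plan C wins 9–0.
Option IV–Plan C: Option IV 6–3.
Each option drops at least one matchup (Proposal Blue loses to Option I; Option I loses to Option IV; Option IV loses to Proposal Blue; Plan C loses to Option IV); the cycle Proposal Blue → Option IV → Option I → Proposal Blue rules out a Condorcet winner.

none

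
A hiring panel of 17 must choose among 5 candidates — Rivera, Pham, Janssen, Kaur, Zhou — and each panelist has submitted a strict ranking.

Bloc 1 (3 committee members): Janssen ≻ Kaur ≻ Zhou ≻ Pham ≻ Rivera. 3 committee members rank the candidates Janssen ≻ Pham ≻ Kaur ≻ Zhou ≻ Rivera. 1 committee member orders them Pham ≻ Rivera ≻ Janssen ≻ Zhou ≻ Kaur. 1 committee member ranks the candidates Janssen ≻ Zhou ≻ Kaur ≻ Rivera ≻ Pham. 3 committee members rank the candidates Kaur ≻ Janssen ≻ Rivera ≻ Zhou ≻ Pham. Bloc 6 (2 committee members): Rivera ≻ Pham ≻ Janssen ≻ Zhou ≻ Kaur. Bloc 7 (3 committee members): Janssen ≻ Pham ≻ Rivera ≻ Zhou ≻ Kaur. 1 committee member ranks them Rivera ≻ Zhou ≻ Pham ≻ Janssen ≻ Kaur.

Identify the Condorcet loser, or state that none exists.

Head-to-head results (17 committee members):
Rivera vs Pham: Pham wins 10–7.
Rivera vs Janssen: Janssen wins 13–4.
Rivera vs Kaur: 1+2+3+1 = 7 for Rivera, 10 for Kaur — Kaur by 10–7.
Rivera vs Zhou: 10 to 7, Rivera.
Pham vs Janssen: Janssen wins 13–4.
Pham vs Kaur: Pham preferred on 3+1+2+3+1 = 10 ballots; Pham wins 10–7.
Pham–Zhou: Pham 9–8.
Janssen vs Kaur: 14 to 3, Janssen.
Janssen vs Zhou: 16 to 1, Janssen.
Kaur vs Zhou: Kaur preferred on 3+3+3 = 9 ballots; Kaur wins 9–8.
Zhou loses to every other candidate — it is the Condorcet loser.

Zhou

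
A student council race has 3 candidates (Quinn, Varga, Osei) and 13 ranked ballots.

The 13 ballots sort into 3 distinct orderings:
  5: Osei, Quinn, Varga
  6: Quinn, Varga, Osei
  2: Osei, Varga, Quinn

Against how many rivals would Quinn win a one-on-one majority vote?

Quinn against each rival (13 voters):
Quinn vs Varga: Quinn, 11–2.
Quinn vs Osei: Quinn is ranked higher on 6 ballots, Osei on 7. Osei wins 7–6.
Quinn beats Varga; loses to Osei — 1 pairwise win.

1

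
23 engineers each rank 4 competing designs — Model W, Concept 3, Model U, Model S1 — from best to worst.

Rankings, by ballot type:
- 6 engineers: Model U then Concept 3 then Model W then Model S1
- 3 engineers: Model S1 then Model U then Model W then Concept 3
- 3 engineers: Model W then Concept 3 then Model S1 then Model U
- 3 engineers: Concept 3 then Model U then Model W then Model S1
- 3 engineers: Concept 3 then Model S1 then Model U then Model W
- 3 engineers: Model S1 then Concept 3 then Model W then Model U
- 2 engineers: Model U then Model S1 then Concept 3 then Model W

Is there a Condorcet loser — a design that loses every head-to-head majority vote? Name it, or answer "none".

Head-to-head results (23 engineers):
Model W vs Concept 3: Concept 3 wins 17–6.
Model W–Model U: Model U 17–6.
Model W vs Model S1: Model W wins 12–11.
Concept 3 vs Model U: Concept 3 is ranked higher on 3+3+3+3 = 12 ballots, Model U on 11. Concept 3 wins 12–11.
Concept 3 vs Model S1: Concept 3 wins 15–8.
Model U vs Model S1: Model S1, 12–11.
Every design wins at least one matchup (Model W beats Model S1; Concept 3 beats Model W; Model U beats Model W; Model S1 beats Model U), so there is no Condorcet loser.

none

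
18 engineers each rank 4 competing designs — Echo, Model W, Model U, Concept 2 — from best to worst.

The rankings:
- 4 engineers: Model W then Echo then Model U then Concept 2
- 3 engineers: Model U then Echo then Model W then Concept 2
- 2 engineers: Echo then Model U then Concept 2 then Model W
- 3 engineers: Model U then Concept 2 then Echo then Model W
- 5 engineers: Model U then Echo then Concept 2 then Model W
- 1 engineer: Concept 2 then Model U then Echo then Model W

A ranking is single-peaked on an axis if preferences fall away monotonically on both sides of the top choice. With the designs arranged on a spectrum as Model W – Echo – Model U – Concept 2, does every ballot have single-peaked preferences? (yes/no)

Axis positions: Model W=1, Echo=2, Model U=3, Concept 2=4.
Ballot type 1 (peak Model W at position 1): ranking walks positions 1-2-3-4, expanding outward from the peak — single-peaked.
Ballot type 2 (peak Model U at position 3): ranking walks positions 3-2-1-4, expanding outward from the peak — single-peaked.
Ballot type 3 (peak Echo at position 2): ranking walks positions 2-3-4-1, expanding outward from the peak — single-peaked.
Ballot type 4 (peak Model U at position 3): ranking walks positions 3-4-2-1, expanding outward from the peak — single-peaked.
Ballot type 5 (peak Model U at position 3): ranking walks positions 3-2-4-1, expanding outward from the peak — single-peaked.
Ballot type 6 (peak Concept 2 at position 4): ranking walks positions 4-3-2-1, expanding outward from the peak — single-peaked.
Every ranking is single-peaked on this axis.

yes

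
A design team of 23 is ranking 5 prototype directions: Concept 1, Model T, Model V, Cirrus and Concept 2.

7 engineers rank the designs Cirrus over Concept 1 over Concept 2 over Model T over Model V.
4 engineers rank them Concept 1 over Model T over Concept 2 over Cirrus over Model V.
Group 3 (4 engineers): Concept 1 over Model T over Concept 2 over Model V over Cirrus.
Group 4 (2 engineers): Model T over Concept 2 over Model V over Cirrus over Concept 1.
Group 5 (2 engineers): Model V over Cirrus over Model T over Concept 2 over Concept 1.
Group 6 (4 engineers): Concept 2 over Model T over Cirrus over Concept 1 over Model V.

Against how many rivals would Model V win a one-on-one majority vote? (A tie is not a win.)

0

Model V against each rival (23 engineers):
Model V vs Concept 1: Concept 1, 19–4.
Model V–Model T: Model T 21–2.
Model V vs Cirrus: Cirrus, 15–8.
Model V vs Concept 2: Concept 2 wins 21–2.
Model V beats no one; loses to Concept 1, Model T, Cirrus, Concept 2 — 0 pairwise wins.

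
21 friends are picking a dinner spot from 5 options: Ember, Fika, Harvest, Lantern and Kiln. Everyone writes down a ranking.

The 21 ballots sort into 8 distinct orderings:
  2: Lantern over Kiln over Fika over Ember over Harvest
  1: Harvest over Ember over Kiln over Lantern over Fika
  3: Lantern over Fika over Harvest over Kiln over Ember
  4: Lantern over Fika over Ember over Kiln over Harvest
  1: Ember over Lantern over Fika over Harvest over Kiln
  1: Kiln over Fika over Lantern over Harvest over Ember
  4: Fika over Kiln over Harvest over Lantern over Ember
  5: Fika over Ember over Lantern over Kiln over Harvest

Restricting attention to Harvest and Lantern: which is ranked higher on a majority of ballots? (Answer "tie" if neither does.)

Lantern

Ballots ranking Harvest above Lantern: 1 + 4 = 5.
Ballots ranking Lantern above Harvest: 21 − 5 = 16.
Lantern wins the head-to-head 16–5.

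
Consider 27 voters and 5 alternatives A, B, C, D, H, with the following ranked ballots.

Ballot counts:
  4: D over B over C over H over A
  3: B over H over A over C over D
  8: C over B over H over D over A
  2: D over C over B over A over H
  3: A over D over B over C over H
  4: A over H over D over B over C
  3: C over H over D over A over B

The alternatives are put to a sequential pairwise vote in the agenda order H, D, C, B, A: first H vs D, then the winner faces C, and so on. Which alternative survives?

Round 1: H vs D — 18–9, H advances.
Round 2: H vs C — 7–20, C advances.
Round 3: C vs B — 13–14, B advances.
Round 4: B vs A — 17–10, B advances.
B survives the agenda.

B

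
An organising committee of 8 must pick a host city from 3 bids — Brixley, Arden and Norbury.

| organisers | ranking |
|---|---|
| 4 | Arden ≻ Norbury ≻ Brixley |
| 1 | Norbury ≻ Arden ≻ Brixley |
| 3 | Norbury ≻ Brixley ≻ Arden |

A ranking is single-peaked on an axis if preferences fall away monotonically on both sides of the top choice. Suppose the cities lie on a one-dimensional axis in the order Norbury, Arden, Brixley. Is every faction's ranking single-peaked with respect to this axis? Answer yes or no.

no

Axis positions: Norbury=1, Arden=2, Brixley=3.
Faction 1 (peak Arden at position 2): ranking walks positions 2-1-3, expanding outward from the peak — single-peaked.
Faction 2 (peak Norbury at position 1): ranking walks positions 1-2-3, expanding outward from the peak — single-peaked.
Faction 3: ranking walks positions 1-3-2; Brixley is ranked above Arden even though Arden lies between Brixley and the peak Norbury on the axis — preferences dip and rise again. Not single-peaked.
Faction 3 violates single-peakedness, so the profile is not single-peaked on this axis.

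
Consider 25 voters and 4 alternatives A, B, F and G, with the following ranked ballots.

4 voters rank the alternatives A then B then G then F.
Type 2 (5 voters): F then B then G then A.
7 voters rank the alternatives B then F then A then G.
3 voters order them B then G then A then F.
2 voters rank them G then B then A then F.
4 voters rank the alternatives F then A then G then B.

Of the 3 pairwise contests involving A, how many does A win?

1

A against each rival (25 voters):
A–B: B 17–8.
A vs F: F, 16–9.
A vs G: 15 to 10, A.
A beats G; loses to B, F — 1 pairwise win.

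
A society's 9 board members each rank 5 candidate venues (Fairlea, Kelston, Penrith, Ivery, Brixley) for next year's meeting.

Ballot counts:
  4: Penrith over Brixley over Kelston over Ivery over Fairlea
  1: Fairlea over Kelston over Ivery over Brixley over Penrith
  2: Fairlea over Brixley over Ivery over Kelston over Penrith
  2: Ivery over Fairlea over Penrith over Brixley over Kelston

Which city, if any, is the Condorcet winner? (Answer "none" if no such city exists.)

Head-to-head results (9 organisers):
Fairlea vs Kelston: 5 to 4, Fairlea.
Fairlea vs Penrith: 1+2+2 = 5 for Fairlea, 4 for Penrith — Fairlea by 5–4.
Fairlea vs Ivery: Fairlea is ranked higher on 1+2 = 3 ballots, Ivery on 6. Ivery wins 6–3.
Fairlea vs Brixley: 5 to 4, Fairlea.
Kelston vs Penrith: Kelston preferred on 1+2 = 3 ballots; Penrith wins 6–3.
Kelston vs Ivery: 5 to 4, Kelston.
Kelston vs Brixley: Kelston preferred on 1 ballot; Brixley wins 8–1.
Penrith vs Ivery: 4 to 5, Ivery.
Penrith vs Brixley: Penrith is ranked higher on 4+2 = 6 ballots, Brixley on 3. Penrith wins 6–3.
Ivery vs Brixley: 1+2 = 3 for Ivery, 6 for Brixley — Brixley by 6–3.
Every city loses at least once (Fairlea loses to Ivery; Kelston loses to Fairlea; Penrith loses to Fairlea; Ivery loses to Kelston; Brixley loses to Fairlea). The majority relation contains the cycle Fairlea beats Kelston beats Ivery beats Fairlea, so there is no Condorcet winner.

none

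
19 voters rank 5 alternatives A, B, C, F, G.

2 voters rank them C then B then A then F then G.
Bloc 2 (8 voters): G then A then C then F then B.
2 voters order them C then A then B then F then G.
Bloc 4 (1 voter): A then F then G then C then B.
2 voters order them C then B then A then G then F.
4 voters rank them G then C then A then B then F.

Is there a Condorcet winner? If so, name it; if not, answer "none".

G

Pairwise majorities:
A vs B: A is ranked higher on 8+2+1+4 = 15 ballots, B on 4. A wins 15–4.
A vs C: A is ranked higher on 8+1 = 9 ballots, C on 10. C wins 10–9.
A vs F: 2+8+2+1+2+4 = 19 for A, 0 for F — A by 19–0.
A vs G: 2+2+1+2 = 7 for A, 12 for G — G by 12–7.
B vs C: 0 for B, 19 for C — C by 19–0.
B vs F: 10 to 9, B.
B vs G: 6 to 13, G.
C vs F: C is ranked higher on 2+8+2+2+4 = 18 ballots, F on 1. C wins 18–1.
C vs G: 2+2+2 = 6 for C, 13 for G — G by 13–6.
F vs G: F preferred on 2+2+1 = 5 ballots; G wins 14–5.
Only G has no losses; G is the Condorcet winner.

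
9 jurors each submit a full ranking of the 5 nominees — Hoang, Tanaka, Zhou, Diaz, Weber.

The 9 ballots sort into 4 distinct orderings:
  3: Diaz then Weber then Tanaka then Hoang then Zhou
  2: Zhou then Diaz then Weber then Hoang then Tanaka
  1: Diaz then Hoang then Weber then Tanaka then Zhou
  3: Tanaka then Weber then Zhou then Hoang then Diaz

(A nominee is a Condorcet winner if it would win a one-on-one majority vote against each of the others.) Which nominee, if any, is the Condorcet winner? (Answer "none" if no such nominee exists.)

Head-to-head results (9 jurors):
Hoang vs Tanaka: Tanaka, 6–3.
Hoang vs Zhou: Zhou, 5–4.
Hoang vs Diaz: 3 to 6, Diaz.
Hoang vs Weber: 1 to 8, Weber.
Tanaka vs Zhou: 3+1+3 = 7 for Tanaka, 2 for Zhou — Tanaka by 7–2.
Tanaka vs Diaz: Diaz wins 6–3.
Tanaka vs Weber: Weber wins 6–3.
Zhou vs Diaz: Zhou is ranked higher on 2+3 = 5 ballots, Diaz on 4. Zhou wins 5–4.
Zhou–Weber: Weber 7–2.
Diaz vs Weber: 3+2+1 = 6 for Diaz, 3 for Weber — Diaz by 6–3.
Every nominee loses at least once (Hoang loses to Tanaka; Tanaka loses to Diaz; Zhou loses to Tanaka; Diaz loses to Zhou; Weber loses to Diaz). The majority relation contains the cycle Tanaka > Zhou > Diaz > Tanaka, so there is no Condorcet winner.

none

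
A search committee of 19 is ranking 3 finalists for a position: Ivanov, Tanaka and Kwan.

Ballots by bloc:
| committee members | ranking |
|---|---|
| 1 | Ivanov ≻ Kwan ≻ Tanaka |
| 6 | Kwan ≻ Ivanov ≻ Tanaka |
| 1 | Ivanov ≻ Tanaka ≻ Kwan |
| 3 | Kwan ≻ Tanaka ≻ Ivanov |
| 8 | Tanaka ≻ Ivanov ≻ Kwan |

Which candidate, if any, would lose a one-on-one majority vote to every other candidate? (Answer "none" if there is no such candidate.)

none

Head-to-head results (19 committee members):
Ivanov vs Tanaka: Tanaka wins 11–8.
Ivanov vs Kwan: Ivanov preferred on 1+1+8 = 10 ballots; Ivanov wins 10–9.
Tanaka–Kwan: Kwan 10–9.
No candidate is winless: Ivanov beats Kwan; Tanaka beats Ivanov; Kwan beats Tanaka. There is no Condorcet loser.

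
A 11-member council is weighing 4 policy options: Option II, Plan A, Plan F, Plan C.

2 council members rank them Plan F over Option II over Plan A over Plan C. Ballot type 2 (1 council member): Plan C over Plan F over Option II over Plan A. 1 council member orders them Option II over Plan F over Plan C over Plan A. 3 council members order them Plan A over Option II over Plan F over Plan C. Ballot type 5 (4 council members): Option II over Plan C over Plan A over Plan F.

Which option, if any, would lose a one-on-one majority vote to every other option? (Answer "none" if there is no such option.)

none

Pairwise majorities:
Option II vs Plan A: Option II, 8–3.
Option II–Plan F: Option II 8–3.
Option II–Plan C: Option II 10–1.
Plan A vs Plan F: Plan A wins 7–4.
Plan A vs Plan C: Plan C wins 6–5.
Plan F–Plan C: Plan F 6–5.
Each option has at least one pairwise win (Option II beats Plan A; Plan A beats Plan F; Plan F beats Plan C; Plan C beats Plan A) — no Condorcet loser.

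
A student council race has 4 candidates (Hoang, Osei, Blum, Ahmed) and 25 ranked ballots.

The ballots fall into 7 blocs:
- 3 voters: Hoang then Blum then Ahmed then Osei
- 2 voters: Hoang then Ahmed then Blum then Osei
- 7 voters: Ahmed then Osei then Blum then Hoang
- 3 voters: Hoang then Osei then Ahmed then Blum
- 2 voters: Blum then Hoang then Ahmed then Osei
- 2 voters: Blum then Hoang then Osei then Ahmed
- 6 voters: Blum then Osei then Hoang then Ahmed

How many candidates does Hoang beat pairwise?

1

Hoang against each rival (25 voters):
Hoang–Osei: Osei 13–12.
Hoang vs Blum: 3+2+3 = 8 for Hoang, 17 for Blum — Blum by 17–8.
Hoang vs Ahmed: Hoang is ranked higher on 3+2+3+2+2+6 = 18 ballots, Ahmed on 7. Hoang wins 18–7.
Hoang beats Ahmed; loses to Osei, Blum — 1 pairwise win.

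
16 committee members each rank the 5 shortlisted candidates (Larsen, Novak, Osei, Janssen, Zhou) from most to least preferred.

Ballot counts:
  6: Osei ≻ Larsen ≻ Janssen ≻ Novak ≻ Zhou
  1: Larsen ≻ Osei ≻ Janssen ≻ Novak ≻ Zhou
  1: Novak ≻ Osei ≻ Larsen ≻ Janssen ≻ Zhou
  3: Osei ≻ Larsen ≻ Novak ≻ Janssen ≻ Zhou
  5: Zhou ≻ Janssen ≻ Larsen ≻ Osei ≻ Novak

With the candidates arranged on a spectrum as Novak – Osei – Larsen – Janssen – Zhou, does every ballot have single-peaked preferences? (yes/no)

yes

Axis positions: Novak=1, Osei=2, Larsen=3, Janssen=4, Zhou=5.
Type 1 (peak Osei at position 2): ranking walks positions 2-3-4-1-5, expanding outward from the peak — single-peaked.
Type 2 (peak Larsen at position 3): ranking walks positions 3-2-4-1-5, expanding outward from the peak — single-peaked.
Type 3 (peak Novak at position 1): ranking walks positions 1-2-3-4-5, expanding outward from the peak — single-peaked.
Type 4 (peak Osei at position 2): ranking walks positions 2-3-1-4-5, expanding outward from the peak — single-peaked.
Type 5 (peak Zhou at position 5): ranking walks positions 5-4-3-2-1, expanding outward from the peak — single-peaked.
Every ranking is single-peaked on this axis.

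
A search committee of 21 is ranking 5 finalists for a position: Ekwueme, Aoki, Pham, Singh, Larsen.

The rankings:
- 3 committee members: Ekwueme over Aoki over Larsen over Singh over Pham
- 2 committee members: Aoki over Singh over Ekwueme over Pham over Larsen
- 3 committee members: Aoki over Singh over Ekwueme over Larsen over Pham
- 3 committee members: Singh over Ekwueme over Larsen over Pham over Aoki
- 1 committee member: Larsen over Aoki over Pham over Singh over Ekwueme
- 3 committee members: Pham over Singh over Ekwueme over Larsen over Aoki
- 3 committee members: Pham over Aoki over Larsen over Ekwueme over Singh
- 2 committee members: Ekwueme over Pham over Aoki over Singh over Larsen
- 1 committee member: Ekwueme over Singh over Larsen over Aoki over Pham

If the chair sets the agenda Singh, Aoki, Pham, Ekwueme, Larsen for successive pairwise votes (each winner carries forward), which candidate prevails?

Ekwueme

Round 1: Singh vs Aoki — 7–14, Aoki advances.
Round 2: Aoki vs Pham — 10–11, Pham advances.
Round 3: Pham vs Ekwueme — 7–14, Ekwueme advances.
Round 4: Ekwueme vs Larsen — 17–4, Ekwueme advances.
Ekwueme survives the agenda.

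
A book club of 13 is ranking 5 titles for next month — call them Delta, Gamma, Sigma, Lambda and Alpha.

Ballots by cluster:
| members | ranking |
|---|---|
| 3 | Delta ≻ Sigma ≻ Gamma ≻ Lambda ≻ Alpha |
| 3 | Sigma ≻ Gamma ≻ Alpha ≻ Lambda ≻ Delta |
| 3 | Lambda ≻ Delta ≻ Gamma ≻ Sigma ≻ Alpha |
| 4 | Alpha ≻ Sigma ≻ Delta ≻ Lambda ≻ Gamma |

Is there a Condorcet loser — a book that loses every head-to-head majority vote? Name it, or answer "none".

none

Pairwise majorities:
Delta vs Gamma: Delta wins 10–3.
Delta vs Sigma: Delta is ranked higher on 3+3 = 6 ballots, Sigma on 7. Sigma wins 7–6.
Delta vs Lambda: 7 to 6, Delta.
Delta–Alpha: Alpha 7–6.
Gamma–Sigma: Sigma 10–3.
Gamma vs Lambda: 3+3 = 6 for Gamma, 7 for Lambda — Lambda by 7–6.
Gamma–Alpha: Gamma 9–4.
Sigma vs Lambda: Sigma preferred on 3+3+4 = 10 ballots; Sigma wins 10–3.
Sigma vs Alpha: Sigma preferred on 3+3+3 = 9 ballots; Sigma wins 9–4.
Lambda vs Alpha: 3+3 = 6 for Lambda, 7 for Alpha — Alpha by 7–6.
No book is winless: Delta beats Gamma; Gamma beats Alpha; Sigma beats Delta; Lambda beats Gamma; Alpha beats Delta. There is no Condorcet loser.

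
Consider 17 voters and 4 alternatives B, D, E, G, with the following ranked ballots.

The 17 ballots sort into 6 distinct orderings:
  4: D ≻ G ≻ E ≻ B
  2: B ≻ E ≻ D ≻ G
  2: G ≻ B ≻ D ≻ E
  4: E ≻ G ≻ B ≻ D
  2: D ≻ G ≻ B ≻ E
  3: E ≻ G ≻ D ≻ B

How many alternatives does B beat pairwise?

B against each rival (17 voters):
B vs D: D, 9–8.
B vs E: 2+2+2 = 6 for B, 11 for E — E by 11–6.
B vs G: G, 15–2.
B beats no one; loses to D, E, G — 0 pairwise wins.

0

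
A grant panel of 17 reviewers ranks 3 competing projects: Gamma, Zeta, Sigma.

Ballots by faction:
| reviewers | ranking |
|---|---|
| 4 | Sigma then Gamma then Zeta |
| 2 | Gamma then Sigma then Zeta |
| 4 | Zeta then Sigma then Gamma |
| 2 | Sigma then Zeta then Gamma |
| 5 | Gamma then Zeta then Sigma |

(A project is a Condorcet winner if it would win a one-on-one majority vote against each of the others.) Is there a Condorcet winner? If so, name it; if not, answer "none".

none

Check each pair by majority over 17 ballots:
Gamma vs Zeta: 11 to 6, Gamma.
Gamma vs Sigma: 7 to 10, Sigma.
Zeta vs Sigma: Zeta preferred on 4+5 = 9 ballots; Zeta wins 9–8.
Each project drops at least one matchup (Gamma loses to Sigma; Zeta loses to Gamma; Sigma loses to Zeta); the cycle Gamma > Zeta > Sigma > Gamma rules out a Condorcet winner.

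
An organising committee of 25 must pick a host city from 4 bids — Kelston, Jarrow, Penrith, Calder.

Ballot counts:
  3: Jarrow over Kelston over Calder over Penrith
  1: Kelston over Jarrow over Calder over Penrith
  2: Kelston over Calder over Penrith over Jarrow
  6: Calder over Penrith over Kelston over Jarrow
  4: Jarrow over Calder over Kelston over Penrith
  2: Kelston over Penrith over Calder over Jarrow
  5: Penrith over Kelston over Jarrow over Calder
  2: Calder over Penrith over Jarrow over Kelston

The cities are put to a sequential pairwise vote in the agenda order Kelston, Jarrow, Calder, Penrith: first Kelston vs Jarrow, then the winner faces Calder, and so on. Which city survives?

Round 1: Kelston vs Jarrow — 16–9, Kelston advances.
Round 2: Kelston vs Calder — 13–12, Kelston advances.
Round 3: Kelston vs Penrith — 12–13, Penrith advances.
The agenda winner is Penrith.

Penrith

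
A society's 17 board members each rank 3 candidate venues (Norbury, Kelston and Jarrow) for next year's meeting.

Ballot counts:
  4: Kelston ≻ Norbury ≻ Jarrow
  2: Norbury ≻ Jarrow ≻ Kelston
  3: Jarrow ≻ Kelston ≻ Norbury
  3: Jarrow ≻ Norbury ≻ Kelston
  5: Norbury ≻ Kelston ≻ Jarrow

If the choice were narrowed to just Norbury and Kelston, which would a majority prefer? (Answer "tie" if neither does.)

Norbury

Ballots ranking Norbury above Kelston: 2 + 3 + 5 = 10.
Ballots ranking Kelston above Norbury: 17 − 10 = 7.
Norbury wins the head-to-head 10–7.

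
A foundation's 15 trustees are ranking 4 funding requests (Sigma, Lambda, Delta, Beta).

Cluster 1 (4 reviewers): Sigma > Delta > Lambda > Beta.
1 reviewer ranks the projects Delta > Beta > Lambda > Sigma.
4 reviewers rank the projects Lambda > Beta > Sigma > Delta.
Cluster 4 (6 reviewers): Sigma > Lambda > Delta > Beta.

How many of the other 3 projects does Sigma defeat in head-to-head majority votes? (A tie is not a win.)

3

Sigma against each rival (15 reviewers):
Sigma vs Lambda: Sigma is ranked higher on 4+6 = 10 ballots, Lambda on 5. Sigma wins 10–5.
Sigma vs Delta: Sigma preferred on 4+4+6 = 14 ballots; Sigma wins 14–1.
Sigma–Beta: Sigma 10–5.
Sigma beats Lambda, Delta, Beta — 3 pairwise wins.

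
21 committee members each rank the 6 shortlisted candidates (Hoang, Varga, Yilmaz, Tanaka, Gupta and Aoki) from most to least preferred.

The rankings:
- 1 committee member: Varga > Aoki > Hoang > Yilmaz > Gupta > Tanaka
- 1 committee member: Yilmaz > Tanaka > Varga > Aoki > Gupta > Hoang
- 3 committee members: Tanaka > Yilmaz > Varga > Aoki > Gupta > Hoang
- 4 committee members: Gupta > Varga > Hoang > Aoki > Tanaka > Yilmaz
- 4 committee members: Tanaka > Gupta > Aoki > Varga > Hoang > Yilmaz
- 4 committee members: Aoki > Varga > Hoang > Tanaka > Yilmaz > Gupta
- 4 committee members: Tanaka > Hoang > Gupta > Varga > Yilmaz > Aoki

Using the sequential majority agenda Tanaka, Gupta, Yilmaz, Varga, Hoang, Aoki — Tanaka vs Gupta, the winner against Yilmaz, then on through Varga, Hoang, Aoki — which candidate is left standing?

Round 1: Tanaka vs Gupta — 16–5, Tanaka advances.
Round 2: Tanaka vs Yilmaz — 19–2, Tanaka advances.
Round 3: Tanaka vs Varga — 12–9, Tanaka advances.
Round 4: Tanaka vs Hoang — 12–9, Tanaka advances.
Round 5: Tanaka vs Aoki — 12–9, Tanaka advances.
Tanaka survives the agenda.

Tanaka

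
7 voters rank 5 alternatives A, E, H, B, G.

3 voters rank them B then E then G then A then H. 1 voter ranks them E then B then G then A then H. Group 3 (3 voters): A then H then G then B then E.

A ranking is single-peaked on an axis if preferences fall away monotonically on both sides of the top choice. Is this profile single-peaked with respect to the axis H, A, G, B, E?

Axis positions: H=1, A=2, G=3, B=4, E=5.
Group 1 (peak B at position 4): ranking walks positions 4-5-3-2-1, expanding outward from the peak — single-peaked.
Group 2 (peak E at position 5): ranking walks positions 5-4-3-2-1, expanding outward from the peak — single-peaked.
Group 3 (peak A at position 2): ranking walks positions 2-1-3-4-5, expanding outward from the peak — single-peaked.
Every ranking is single-peaked on this axis.

yes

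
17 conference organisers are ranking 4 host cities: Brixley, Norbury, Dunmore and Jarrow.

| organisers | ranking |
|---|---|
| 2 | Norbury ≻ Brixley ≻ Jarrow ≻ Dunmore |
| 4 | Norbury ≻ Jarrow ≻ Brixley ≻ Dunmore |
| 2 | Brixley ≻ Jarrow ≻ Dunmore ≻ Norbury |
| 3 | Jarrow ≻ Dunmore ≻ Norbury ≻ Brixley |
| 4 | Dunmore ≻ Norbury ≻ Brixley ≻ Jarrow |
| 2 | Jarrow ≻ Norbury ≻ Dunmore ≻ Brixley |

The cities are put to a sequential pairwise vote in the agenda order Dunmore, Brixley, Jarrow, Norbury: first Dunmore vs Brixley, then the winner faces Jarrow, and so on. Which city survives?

Norbury

Round 1: Dunmore vs Brixley — 9–8, Dunmore advances.
Round 2: Dunmore vs Jarrow — 4–13, Jarrow advances.
Round 3: Jarrow vs Norbury — 7–10, Norbury advances.
The agenda winner is Norbury.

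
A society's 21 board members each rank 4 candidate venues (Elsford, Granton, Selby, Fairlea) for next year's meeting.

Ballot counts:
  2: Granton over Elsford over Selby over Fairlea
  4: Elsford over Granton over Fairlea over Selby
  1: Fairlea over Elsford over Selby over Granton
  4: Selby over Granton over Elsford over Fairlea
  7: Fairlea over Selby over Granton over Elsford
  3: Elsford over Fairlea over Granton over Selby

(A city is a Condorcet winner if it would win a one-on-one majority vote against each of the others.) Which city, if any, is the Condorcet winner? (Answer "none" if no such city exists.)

none

Head-to-head results (21 organisers):
Elsford vs Granton: 4+1+3 = 8 for Elsford, 13 for Granton — Granton by 13–8.
Elsford vs Selby: Elsford preferred on 2+4+1+3 = 10 ballots; Selby wins 11–10.
Elsford vs Fairlea: 2+4+4+3 = 13 for Elsford, 8 for Fairlea — Elsford by 13–8.
Granton vs Selby: Granton is ranked higher on 2+4+3 = 9 ballots, Selby on 12. Selby wins 12–9.
Granton vs Fairlea: 10 to 11, Fairlea.
Selby vs Fairlea: 6 to 15, Fairlea.
No city is unbeaten: Elsford loses to Granton; Granton loses to Selby; Selby loses to Fairlea; Fairlea loses to Elsford. In particular Elsford → Fairlea → Granton → Elsford is a majority cycle — no Condorcet winner exists.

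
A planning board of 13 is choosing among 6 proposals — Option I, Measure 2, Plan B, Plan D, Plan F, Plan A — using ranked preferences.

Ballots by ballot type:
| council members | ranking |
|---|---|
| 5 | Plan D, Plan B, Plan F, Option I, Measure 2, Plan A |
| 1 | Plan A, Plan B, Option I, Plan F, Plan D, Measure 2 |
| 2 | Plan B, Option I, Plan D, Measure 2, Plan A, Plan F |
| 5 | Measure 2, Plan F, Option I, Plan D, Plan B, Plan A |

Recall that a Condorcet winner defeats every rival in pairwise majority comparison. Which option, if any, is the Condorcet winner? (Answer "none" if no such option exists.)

Pairwise majorities:
Option I vs Measure 2: Option I is ranked higher on 5+1+2 = 8 ballots, Measure 2 on 5. Option I wins 8–5.
Option I vs Plan B: Plan B, 8–5.
Option I vs Plan D: Option I wins 8–5.
Option I–Plan F: Plan F 10–3.
Option I vs Plan A: Option I wins 12–1.
Measure 2 vs Plan B: Measure 2 is ranked higher on 5 ballots, Plan B on 8. Plan B wins 8–5.
Measure 2 vs Plan D: Plan D, 8–5.
Measure 2 vs Plan F: Measure 2 wins 7–6.
Measure 2 vs Plan A: Measure 2 preferred on 5+2+5 = 12 ballots; Measure 2 wins 12–1.
Plan B vs Plan D: Plan D, 10–3.
Plan B vs Plan F: Plan B is ranked higher on 5+1+2 = 8 ballots, Plan F on 5. Plan B wins 8–5.
Plan B–Plan A: Plan B 12–1.
Plan D vs Plan F: Plan D preferred on 5+2 = 7 ballots; Plan D wins 7–6.
Plan D vs Plan A: 5+2+5 = 12 for Plan D, 1 for Plan A — Plan D by 12–1.
Plan F vs Plan A: Plan F, 10–3.
Each option drops at least one matchup (Option I loses to Plan B; Measure 2 loses to Option I; Plan B loses to Plan D; Plan D loses to Option I; Plan F loses to Measure 2; Plan A loses to Option I); the cycle Option I > Measure 2 > Plan F > Option I rules out a Condorcet winner.

none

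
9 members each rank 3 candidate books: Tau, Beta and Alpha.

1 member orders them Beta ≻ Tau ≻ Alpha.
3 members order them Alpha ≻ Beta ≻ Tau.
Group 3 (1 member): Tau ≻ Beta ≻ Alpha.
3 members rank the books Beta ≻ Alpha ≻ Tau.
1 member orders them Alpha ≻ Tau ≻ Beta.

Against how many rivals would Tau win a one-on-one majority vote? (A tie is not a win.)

0

Tau against each rival (9 members):
Tau vs Beta: Beta, 7–2.
Tau vs Alpha: 2 to 7, Alpha.
Tau beats no one; loses to Beta, Alpha — 0 pairwise wins.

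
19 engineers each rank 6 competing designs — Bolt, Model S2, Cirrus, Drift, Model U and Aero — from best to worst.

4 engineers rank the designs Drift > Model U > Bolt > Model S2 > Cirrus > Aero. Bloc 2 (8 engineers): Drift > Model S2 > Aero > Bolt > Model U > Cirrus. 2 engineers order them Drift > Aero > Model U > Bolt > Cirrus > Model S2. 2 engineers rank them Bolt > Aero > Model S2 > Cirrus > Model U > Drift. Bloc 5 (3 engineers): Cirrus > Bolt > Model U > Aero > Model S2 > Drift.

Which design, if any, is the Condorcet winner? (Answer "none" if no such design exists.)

Drift

Head-to-head results (19 engineers):
Bolt vs Model S2: 4+2+2+3 = 11 for Bolt, 8 for Model S2 — Bolt by 11–8.
Bolt vs Cirrus: Bolt is ranked higher on 4+8+2+2 = 16 ballots, Cirrus on 3. Bolt wins 16–3.
Bolt vs Drift: Bolt preferred on 2+3 = 5 ballots; Drift wins 14–5.
Bolt vs Model U: 8+2+3 = 13 for Bolt, 6 for Model U — Bolt by 13–6.
Bolt vs Aero: 4+2+3 = 9 for Bolt, 10 for Aero — Aero by 10–9.
Model S2 vs Cirrus: Model S2 is ranked higher on 4+8+2 = 14 ballots, Cirrus on 5. Model S2 wins 14–5.
Model S2 vs Drift: Model S2 is ranked higher on 2+3 = 5 ballots, Drift on 14. Drift wins 14–5.
Model S2 vs Model U: 8+2 = 10 for Model S2, 9 for Model U — Model S2 by 10–9.
Model S2 vs Aero: Model S2 is ranked higher on 4+8 = 12 ballots, Aero on 7. Model S2 wins 12–7.
Cirrus vs Drift: Cirrus is ranked higher on 2+3 = 5 ballots, Drift on 14. Drift wins 14–5.
Cirrus vs Model U: Cirrus is ranked higher on 2+3 = 5 ballots, Model U on 14. Model U wins 14–5.
Cirrus vs Aero: Cirrus is ranked higher on 4+3 = 7 ballots, Aero on 12. Aero wins 12–7.
Drift vs Model U: Drift preferred on 4+8+2 = 14 ballots; Drift wins 14–5.
Drift vs Aero: 4+8+2 = 14 for Drift, 5 for Aero — Drift by 14–5.
Model U vs Aero: 7 to 12, Aero.
Drift defeats every rival head-to-head and is the Condorcet winner.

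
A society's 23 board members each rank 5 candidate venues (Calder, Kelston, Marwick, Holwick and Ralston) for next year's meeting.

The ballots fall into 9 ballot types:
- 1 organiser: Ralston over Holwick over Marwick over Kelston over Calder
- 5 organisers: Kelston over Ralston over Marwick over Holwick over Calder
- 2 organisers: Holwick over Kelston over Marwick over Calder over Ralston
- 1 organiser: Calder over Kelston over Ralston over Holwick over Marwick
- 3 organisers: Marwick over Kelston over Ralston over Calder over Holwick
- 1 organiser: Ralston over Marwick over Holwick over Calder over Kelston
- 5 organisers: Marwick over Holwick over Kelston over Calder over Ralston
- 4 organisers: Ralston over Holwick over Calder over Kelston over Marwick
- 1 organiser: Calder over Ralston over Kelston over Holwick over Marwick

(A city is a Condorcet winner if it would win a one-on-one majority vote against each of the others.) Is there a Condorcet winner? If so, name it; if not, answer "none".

Check each pair by majority over 23 ballots:
Calder vs Kelston: 1+1+4+1 = 7 for Calder, 16 for Kelston — Kelston by 16–7.
Calder vs Marwick: Calder preferred on 1+4+1 = 6 ballots; Marwick wins 17–6.
Calder vs Holwick: Calder is ranked higher on 1+3+1 = 5 ballots, Holwick on 18. Holwick wins 18–5.
Calder vs Ralston: Calder is ranked higher on 2+1+5+1 = 9 ballots, Ralston on 14. Ralston wins 14–9.
Kelston vs Marwick: 5+2+1+4+1 = 13 for Kelston, 10 for Marwick — Kelston by 13–10.
Kelston vs Holwick: Kelston is ranked higher on 5+1+3+1 = 10 ballots, Holwick on 13. Holwick wins 13–10.
Kelston vs Ralston: 5+2+1+3+5 = 16 for Kelston, 7 for Ralston — Kelston by 16–7.
Marwick vs Holwick: Marwick preferred on 5+3+1+5 = 14 ballots; Marwick wins 14–9.
Marwick vs Ralston: 2+3+5 = 10 for Marwick, 13 for Ralston — Ralston by 13–10.
Holwick vs Ralston: Holwick preferred on 2+5 = 7 ballots; Ralston wins 16–7.
No city is unbeaten: Calder loses to Kelston; Kelston loses to Holwick; Marwick loses to Kelston; Holwick loses to Marwick; Ralston loses to Kelston. In particular Kelston > Marwick > Holwick > Kelston is a majority cycle — no Condorcet winner exists.

none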